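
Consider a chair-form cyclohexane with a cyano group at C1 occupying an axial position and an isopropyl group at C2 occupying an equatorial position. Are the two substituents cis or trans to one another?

C1 and C2 have opposite parity, so their axial bonds point in opposite directions.
With opposite-parity carbons, two substituents on the same face are one axial and one equatorial; opposite faces give both axial or both equatorial.
Here the groups are axial/equatorial → same face → cis.

cis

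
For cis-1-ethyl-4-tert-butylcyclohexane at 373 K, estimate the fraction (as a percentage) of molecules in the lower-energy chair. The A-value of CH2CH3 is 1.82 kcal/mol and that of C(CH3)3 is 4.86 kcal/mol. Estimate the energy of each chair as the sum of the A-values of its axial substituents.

C1 and C4 have opposite parity, so for the cis isomer the two substituents are one axial and one equatorial in each chair.
Chair I (ethyl axial, tert-butyl equatorial): E = 1.82 kcal/mol; chair II (ethyl equatorial, tert-butyl axial): E = 4.86 kcal/mol.
ΔG = 3.04 kcal/mol between the two chairs.
K = exp(ΔG/RT) with R = 1.987×10⁻³ kcal mol⁻¹ K⁻¹ and T = 373 K gives K ≈ 60.4.
Fraction in the lower-energy chair = K/(K+1) = 98.4%.

98.4%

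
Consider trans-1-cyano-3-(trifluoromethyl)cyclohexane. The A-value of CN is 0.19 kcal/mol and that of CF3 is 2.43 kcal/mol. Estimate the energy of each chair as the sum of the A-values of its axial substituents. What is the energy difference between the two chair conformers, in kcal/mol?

2.24 kcal/mol

C1 and C3 have the same parity, so for the trans isomer the two substituents are one axial and one equatorial in each chair.
Chair I (cyano axial, trifluoromethyl equatorial): E = 0.19 kcal/mol.
Chair II (cyano equatorial, trifluoromethyl axial): E = 2.43 kcal/mol.
ΔE = 2.43 − 0.19 = 2.24 kcal/mol; chair I is more stable.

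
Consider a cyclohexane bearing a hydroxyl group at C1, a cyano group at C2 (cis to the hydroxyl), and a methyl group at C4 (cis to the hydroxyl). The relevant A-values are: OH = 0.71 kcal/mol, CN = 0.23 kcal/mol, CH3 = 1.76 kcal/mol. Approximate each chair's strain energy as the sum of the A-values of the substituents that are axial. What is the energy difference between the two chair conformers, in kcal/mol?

1.28 kcal/mol

Chair I (hydroxyl axial, cyano equatorial, methyl equatorial): E = 0.71 kcal/mol.
Chair II (hydroxyl equatorial, cyano axial, methyl axial): E = 1.99 kcal/mol.
ΔE = 1.99 − 0.71 = 1.28 kcal/mol; chair I is more stable.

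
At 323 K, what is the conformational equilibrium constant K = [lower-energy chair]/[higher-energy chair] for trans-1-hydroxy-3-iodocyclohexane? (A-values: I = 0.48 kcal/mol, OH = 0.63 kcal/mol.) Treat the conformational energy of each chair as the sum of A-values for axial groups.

K ≈ 1.26

C1 and C3 have the same parity, so for the trans isomer the two substituents are one axial and one equatorial in each chair.
Chair I (iodo axial, hydroxyl equatorial): E = 0.48 kcal/mol; chair II (iodo equatorial, hydroxyl axial): E = 0.63 kcal/mol.
ΔG = 0.15 kcal/mol between the two chairs.
K = exp(ΔG/RT) with R = 1.987×10⁻³ kcal mol⁻¹ K⁻¹ and T = 323 K gives K ≈ 1.26.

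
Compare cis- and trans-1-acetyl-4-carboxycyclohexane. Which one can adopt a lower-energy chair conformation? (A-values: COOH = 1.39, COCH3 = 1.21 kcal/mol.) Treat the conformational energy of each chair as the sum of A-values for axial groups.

At 1,4 positions (parity opposite): cis → (a,e or e,a); trans → (e,e or a,a).
Best chair for cis: E = 1.21 kcal/mol; best chair for trans: E = 0.00 kcal/mol.
The trans isomer is lower by 1.21 kcal/mol.

trans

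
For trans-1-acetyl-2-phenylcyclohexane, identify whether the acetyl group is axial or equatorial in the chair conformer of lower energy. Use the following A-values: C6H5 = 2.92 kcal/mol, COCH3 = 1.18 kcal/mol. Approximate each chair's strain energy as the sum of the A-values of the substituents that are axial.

equatorial

C1 and C2 have opposite parity, so for the trans isomer the two substituents are e,e in one chair and a,a in the other.
Chair I (phenyl axial, acetyl axial): E = 4.10 kcal/mol.
Chair II (phenyl equatorial, acetyl equatorial): E = 0.00 kcal/mol.
Chair II is the more stable (lower-energy) conformer, and in that chair the acetyl group is equatorial.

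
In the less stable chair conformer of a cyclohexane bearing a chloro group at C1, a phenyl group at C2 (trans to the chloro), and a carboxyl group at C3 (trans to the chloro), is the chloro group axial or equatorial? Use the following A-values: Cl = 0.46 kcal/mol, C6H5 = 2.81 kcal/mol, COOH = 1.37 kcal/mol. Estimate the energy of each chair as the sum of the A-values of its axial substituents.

axial

Chair I (chloro axial, phenyl axial, carboxyl equatorial): E = 3.27 kcal/mol.
Chair II (chloro equatorial, phenyl equatorial, carboxyl axial): E = 1.37 kcal/mol.
Chair I is the less stable (higher-energy) conformer, and in that chair the chloro group is axial.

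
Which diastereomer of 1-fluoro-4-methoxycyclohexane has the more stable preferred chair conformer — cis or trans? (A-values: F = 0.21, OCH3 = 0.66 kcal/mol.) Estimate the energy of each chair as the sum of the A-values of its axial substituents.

At 1,4 positions (parity opposite): cis → (a,e or e,a); trans → (e,e or a,a).
Best chair for cis: E = 0.21 kcal/mol; best chair for trans: E = 0.00 kcal/mol.
The trans isomer is lower by 0.21 kcal/mol.

trans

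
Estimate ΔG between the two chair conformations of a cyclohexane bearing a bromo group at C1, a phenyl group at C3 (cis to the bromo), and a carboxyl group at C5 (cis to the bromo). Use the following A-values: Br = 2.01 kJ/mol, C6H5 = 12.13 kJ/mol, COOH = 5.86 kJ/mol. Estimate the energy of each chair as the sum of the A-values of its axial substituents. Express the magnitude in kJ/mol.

20.00 kJ/mol

Chair I (bromo axial, phenyl axial, carboxyl axial): E = 20.00 kJ/mol.
Chair II (bromo equatorial, phenyl equatorial, carboxyl equatorial): E = 0.00 kJ/mol.
ΔE = 20.00 − 0.00 = 20.00 kJ/mol; chair II is more stable.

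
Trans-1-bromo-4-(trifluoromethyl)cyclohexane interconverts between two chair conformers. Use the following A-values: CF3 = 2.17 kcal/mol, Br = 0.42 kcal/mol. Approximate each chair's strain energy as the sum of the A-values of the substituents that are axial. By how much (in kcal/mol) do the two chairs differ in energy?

2.59 kcal/mol

C1 and C4 have opposite parity, so for the trans isomer the two substituents are e,e in one chair and a,a in the other.
Chair I (trifluoromethyl axial, bromo axial): E = 2.59 kcal/mol.
Chair II (trifluoromethyl equatorial, bromo equatorial): E = 0.00 kcal/mol.
ΔE = 2.59 − 0.00 = 2.59 kcal/mol; chair II is more stable.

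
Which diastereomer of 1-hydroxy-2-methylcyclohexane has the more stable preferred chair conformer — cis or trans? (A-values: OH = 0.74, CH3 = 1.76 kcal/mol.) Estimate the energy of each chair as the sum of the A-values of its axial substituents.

At 1,2 positions (parity opposite): cis → (a,e or e,a); trans → (e,e or a,a).
Best chair for cis: E = 0.74 kcal/mol; best chair for trans: E = 0.00 kcal/mol.
The trans isomer is lower by 0.74 kcal/mol.

trans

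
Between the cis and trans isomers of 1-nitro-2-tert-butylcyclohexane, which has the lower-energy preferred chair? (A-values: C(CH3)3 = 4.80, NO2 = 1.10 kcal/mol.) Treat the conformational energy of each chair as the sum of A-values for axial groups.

At 1,2 positions (parity opposite): cis → (a,e or e,a); trans → (e,e or a,a).
Best chair for cis: E = 1.10 kcal/mol; best chair for trans: E = 0.00 kcal/mol.
The trans isomer is lower by 1.10 kcal/mol.

trans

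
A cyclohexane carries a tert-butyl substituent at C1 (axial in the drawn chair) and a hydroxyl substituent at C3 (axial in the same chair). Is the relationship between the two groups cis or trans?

C1 and C3 have the same parity, so their axial bonds point in the same direction.
With same-parity carbons, two substituents on the same face are both axial or both equatorial; opposite faces give one of each.
Here the groups are axial/axial → same face → cis.

cis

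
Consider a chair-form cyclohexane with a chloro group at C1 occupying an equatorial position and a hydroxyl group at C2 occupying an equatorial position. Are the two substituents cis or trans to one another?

trans

C1 and C2 have opposite parity, so their axial bonds point in opposite directions.
With opposite-parity carbons, two substituents on the same face are one axial and one equatorial; opposite faces give both axial or both equatorial.
Here the groups are equatorial/equatorial → opposite face → trans.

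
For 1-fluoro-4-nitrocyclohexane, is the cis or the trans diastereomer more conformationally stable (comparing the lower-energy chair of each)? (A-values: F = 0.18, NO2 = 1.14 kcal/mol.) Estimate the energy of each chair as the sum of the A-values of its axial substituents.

At 1,4 positions (parity opposite): cis → (a,e or e,a); trans → (e,e or a,a).
Best chair for cis: E = 0.18 kcal/mol; best chair for trans: E = 0.00 kcal/mol.
The trans isomer is lower by 0.18 kcal/mol.

trans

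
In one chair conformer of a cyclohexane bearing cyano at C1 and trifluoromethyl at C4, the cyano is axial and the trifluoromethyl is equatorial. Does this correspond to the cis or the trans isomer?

cis

C1 and C4 have opposite parity, so their axial bonds point in opposite directions.
With opposite-parity carbons, two substituents on the same face are one axial and one equatorial; opposite faces give both axial or both equatorial.
Here the groups are axial/equatorial → same face → cis.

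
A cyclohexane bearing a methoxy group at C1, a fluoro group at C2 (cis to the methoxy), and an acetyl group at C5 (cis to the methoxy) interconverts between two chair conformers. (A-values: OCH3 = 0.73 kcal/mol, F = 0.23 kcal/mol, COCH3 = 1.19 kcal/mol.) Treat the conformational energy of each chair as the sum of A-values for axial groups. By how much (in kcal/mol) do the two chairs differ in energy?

Chair I (methoxy axial, fluoro equatorial, acetyl axial): E = 1.92 kcal/mol.
Chair II (methoxy equatorial, fluoro axial, acetyl equatorial): E = 0.23 kcal/mol.
ΔE = 1.92 − 0.23 = 1.69 kcal/mol; chair II is more stable.

1.69 kcal/mol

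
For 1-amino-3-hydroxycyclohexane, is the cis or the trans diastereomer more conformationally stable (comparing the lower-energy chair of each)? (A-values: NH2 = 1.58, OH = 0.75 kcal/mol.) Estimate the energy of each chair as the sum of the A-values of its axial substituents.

At 1,3 positions (parity same): cis → (e,e or a,a); trans → (a,e or e,a).
Best chair for cis: E = 0.00 kcal/mol; best chair for trans: E = 0.75 kcal/mol.
The cis isomer is lower by 0.75 kcal/mol.

cis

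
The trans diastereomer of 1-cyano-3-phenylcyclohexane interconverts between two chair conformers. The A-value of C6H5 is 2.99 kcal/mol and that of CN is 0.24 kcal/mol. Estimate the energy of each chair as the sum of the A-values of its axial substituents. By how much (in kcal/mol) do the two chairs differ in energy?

2.75 kcal/mol

C1 and C3 have the same parity, so for the trans isomer the two substituents are one axial and one equatorial in each chair.
Chair I (phenyl axial, cyano equatorial): E = 2.99 kcal/mol.
Chair II (phenyl equatorial, cyano axial): E = 0.24 kcal/mol.
ΔE = 2.99 − 0.24 = 2.75 kcal/mol; chair II is more stable.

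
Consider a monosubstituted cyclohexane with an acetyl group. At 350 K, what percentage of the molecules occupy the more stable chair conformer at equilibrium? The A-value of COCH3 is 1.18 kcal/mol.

84.5%

One chair has the acetyl group axial (E = 1.18 kcal/mol) and the other has it equatorial (E = 0).
ΔG = 1.18 kcal/mol between the two chairs.
K = exp(ΔG/RT) with R = 1.987×10⁻³ kcal mol⁻¹ K⁻¹ and T = 350 K gives K ≈ 5.46.
Fraction in the lower-energy chair = K/(K+1) = 84.5%.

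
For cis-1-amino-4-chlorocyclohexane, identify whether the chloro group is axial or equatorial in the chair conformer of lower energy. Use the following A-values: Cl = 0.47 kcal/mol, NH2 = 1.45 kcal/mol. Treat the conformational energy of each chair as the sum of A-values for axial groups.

axial

C1 and C4 have opposite parity, so for the cis isomer the two substituents are one axial and one equatorial in each chair.
Chair I (chloro axial, amino equatorial): E = 0.47 kcal/mol.
Chair II (chloro equatorial, amino axial): E = 1.45 kcal/mol.
Chair I is the more stable (lower-energy) conformer, and in that chair the chloro group is axial.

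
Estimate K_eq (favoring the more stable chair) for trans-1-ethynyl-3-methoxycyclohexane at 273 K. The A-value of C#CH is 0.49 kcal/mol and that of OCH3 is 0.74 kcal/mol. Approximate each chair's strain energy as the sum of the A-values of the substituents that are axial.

K ≈ 1.59

C1 and C3 have the same parity, so for the trans isomer the two substituents are one axial and one equatorial in each chair.
Chair I (ethynyl axial, methoxy equatorial): E = 0.49 kcal/mol; chair II (ethynyl equatorial, methoxy axial): E = 0.74 kcal/mol.
ΔG = 0.25 kcal/mol between the two chairs.
K = exp(ΔG/RT) with R = 1.987×10⁻³ kcal mol⁻¹ K⁻¹ and T = 273 K gives K ≈ 1.59.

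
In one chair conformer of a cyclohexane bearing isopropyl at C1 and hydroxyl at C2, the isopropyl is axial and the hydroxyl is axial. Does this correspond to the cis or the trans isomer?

trans

C1 and C2 have opposite parity, so their axial bonds point in opposite directions.
With opposite-parity carbons, two substituents on the same face are one axial and one equatorial; opposite faces give both axial or both equatorial.
Here the groups are axial/axial → opposite face → trans.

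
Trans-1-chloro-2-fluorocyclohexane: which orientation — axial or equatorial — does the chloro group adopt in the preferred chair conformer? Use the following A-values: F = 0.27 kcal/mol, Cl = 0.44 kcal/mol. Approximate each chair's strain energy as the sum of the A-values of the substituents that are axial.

C1 and C2 have opposite parity, so for the trans isomer the two substituents are e,e in one chair and a,a in the other.
Chair I (fluoro axial, chloro axial): E = 0.71 kcal/mol.
Chair II (fluoro equatorial, chloro equatorial): E = 0.00 kcal/mol.
Chair II is the more stable (lower-energy) conformer, and in that chair the chloro group is equatorial.

equatorial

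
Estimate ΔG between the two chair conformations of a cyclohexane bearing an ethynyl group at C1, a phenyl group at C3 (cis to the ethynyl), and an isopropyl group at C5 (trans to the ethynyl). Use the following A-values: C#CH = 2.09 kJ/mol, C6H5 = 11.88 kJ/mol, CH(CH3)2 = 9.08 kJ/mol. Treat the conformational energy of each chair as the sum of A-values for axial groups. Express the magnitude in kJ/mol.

Chair I (ethynyl axial, phenyl axial, isopropyl equatorial): E = 13.97 kJ/mol.
Chair II (ethynyl equatorial, phenyl equatorial, isopropyl axial): E = 9.08 kJ/mol.
ΔE = 13.97 − 9.08 = 4.89 kJ/mol; chair II is more stable.

4.89 kJ/mol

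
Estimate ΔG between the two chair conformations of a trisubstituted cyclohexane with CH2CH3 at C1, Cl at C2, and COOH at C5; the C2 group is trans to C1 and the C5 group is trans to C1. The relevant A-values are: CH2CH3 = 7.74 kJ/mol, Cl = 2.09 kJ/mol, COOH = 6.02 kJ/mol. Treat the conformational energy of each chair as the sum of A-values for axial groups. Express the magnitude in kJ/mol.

3.81 kJ/mol

Chair I (ethyl axial, chloro axial, carboxyl equatorial): E = 9.83 kJ/mol.
Chair II (ethyl equatorial, chloro equatorial, carboxyl axial): E = 6.02 kJ/mol.
ΔE = 9.83 − 6.02 = 3.81 kJ/mol; chair II is more stable.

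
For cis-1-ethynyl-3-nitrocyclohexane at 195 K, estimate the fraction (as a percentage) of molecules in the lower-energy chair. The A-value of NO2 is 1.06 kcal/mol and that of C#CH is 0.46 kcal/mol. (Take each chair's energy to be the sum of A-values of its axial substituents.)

C1 and C3 have the same parity, so for the cis isomer the two substituents are e,e in one chair and a,a in the other.
Chair I (nitro axial, ethynyl axial): E = 1.52 kcal/mol; chair II (nitro equatorial, ethynyl equatorial): E = 0.00 kcal/mol.
ΔG = 1.52 kcal/mol between the two chairs.
K = exp(ΔG/RT) with R = 1.987×10⁻³ kcal mol⁻¹ K⁻¹ and T = 195 K gives K ≈ 50.5.
Fraction in the lower-energy chair = K/(K+1) = 98.1%.

98.1%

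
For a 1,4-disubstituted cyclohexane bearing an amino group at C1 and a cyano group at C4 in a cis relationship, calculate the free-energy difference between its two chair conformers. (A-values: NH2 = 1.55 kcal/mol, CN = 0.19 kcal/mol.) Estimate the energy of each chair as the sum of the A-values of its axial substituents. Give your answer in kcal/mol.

1.36 kcal/mol

C1 and C4 have opposite parity, so for the cis isomer the two substituents are one axial and one equatorial in each chair.
Chair I (amino axial, cyano equatorial): E = 1.55 kcal/mol.
Chair II (amino equatorial, cyano axial): E = 0.19 kcal/mol.
ΔE = 1.55 − 0.19 = 1.36 kcal/mol; chair II is more stable.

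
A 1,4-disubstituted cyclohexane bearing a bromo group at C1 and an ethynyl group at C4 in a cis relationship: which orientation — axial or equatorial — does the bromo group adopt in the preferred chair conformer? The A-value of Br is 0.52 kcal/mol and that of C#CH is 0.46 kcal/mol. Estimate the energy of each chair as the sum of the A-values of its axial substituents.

C1 and C4 have opposite parity, so for the cis isomer the two substituents are one axial and one equatorial in each chair.
Chair I (bromo axial, ethynyl equatorial): E = 0.52 kcal/mol.
Chair II (bromo equatorial, ethynyl axial): E = 0.46 kcal/mol.
Chair II is the more stable (lower-energy) conformer, and in that chair the bromo group is equatorial.

equatorial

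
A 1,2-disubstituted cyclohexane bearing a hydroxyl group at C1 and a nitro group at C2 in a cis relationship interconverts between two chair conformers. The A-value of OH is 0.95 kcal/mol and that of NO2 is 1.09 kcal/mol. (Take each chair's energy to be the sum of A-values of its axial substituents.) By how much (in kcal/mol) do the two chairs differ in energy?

C1 and C2 have opposite parity, so for the cis isomer the two substituents are one axial and one equatorial in each chair.
Chair I (hydroxyl axial, nitro equatorial): E = 0.95 kcal/mol.
Chair II (hydroxyl equatorial, nitro axial): E = 1.09 kcal/mol.
ΔE = 1.09 − 0.95 = 0.14 kcal/mol; chair I is more stable.

0.14 kcal/mol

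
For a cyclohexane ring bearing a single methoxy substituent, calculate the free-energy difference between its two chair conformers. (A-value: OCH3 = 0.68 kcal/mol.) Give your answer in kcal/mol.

A monosubstituted cyclohexane has one chair with the methoxy group axial (E = A = 0.68 kcal/mol) and one with it equatorial (E = 0).
ΔE = 0.68 − 0 = 0.68 kcal/mol.

0.68 kcal/mol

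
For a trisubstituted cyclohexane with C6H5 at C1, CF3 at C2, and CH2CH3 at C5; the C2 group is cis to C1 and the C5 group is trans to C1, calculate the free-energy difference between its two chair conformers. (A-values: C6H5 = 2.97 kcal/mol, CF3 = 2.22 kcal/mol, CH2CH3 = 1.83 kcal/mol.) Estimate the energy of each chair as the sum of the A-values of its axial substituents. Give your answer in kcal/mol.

Chair I (phenyl axial, trifluoromethyl equatorial, ethyl equatorial): E = 2.97 kcal/mol.
Chair II (phenyl equatorial, trifluoromethyl axial, ethyl axial): E = 4.05 kcal/mol.
ΔE = 4.05 − 2.97 = 1.08 kcal/mol; chair I is more stable.

1.08 kcal/mol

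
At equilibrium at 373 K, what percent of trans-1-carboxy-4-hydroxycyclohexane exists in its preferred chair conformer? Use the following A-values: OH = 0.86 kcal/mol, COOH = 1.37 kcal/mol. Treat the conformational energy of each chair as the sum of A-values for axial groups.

95.3%

C1 and C4 have opposite parity, so for the trans isomer the two substituents are e,e in one chair and a,a in the other.
Chair I (hydroxyl axial, carboxyl axial): E = 2.23 kcal/mol; chair II (hydroxyl equatorial, carboxyl equatorial): E = 0.00 kcal/mol.
ΔG = 2.23 kcal/mol between the two chairs.
K = exp(ΔG/RT) with R = 1.987×10⁻³ kcal mol⁻¹ K⁻¹ and T = 373 K gives K ≈ 20.3.
Fraction in the lower-energy chair = K/(K+1) = 95.3%.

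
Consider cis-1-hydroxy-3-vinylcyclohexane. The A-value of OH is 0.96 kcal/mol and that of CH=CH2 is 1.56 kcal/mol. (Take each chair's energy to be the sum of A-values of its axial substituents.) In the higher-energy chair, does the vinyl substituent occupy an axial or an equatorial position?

axial

C1 and C3 have the same parity, so for the cis isomer the two substituents are e,e in one chair and a,a in the other.
Chair I (hydroxyl axial, vinyl axial): E = 2.52 kcal/mol.
Chair II (hydroxyl equatorial, vinyl equatorial): E = 0.00 kcal/mol.
Chair I is the less stable (higher-energy) conformer, and in that chair the vinyl group is axial.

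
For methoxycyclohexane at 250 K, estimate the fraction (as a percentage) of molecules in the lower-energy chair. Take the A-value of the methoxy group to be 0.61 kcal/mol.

One chair has the methoxy group axial (E = 0.61 kcal/mol) and the other has it equatorial (E = 0).
ΔG = 0.61 kcal/mol between the two chairs.
K = exp(ΔG/RT) with R = 1.987×10⁻³ kcal mol⁻¹ K⁻¹ and T = 250 K gives K ≈ 3.41.
Fraction in the lower-energy chair = K/(K+1) = 77.3%.

77.3%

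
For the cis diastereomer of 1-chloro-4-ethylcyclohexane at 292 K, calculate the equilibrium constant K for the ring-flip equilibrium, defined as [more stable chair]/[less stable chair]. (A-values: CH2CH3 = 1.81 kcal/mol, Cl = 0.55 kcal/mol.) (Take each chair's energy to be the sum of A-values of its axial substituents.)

K ≈ 8.77

C1 and C4 have opposite parity, so for the cis isomer the two substituents are one axial and one equatorial in each chair.
Chair I (ethyl axial, chloro equatorial): E = 1.81 kcal/mol; chair II (ethyl equatorial, chloro axial): E = 0.55 kcal/mol.
ΔG = 1.26 kcal/mol between the two chairs.
K = exp(ΔG/RT) with R = 1.987×10⁻³ kcal mol⁻¹ K⁻¹ and T = 292 K gives K ≈ 8.77.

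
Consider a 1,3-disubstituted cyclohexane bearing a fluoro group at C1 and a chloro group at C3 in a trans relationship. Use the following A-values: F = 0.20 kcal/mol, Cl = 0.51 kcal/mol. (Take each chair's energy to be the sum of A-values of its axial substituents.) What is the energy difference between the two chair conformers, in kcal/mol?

C1 and C3 have the same parity, so for the trans isomer the two substituents are one axial and one equatorial in each chair.
Chair I (fluoro axial, chloro equatorial): E = 0.20 kcal/mol.
Chair II (fluoro equatorial, chloro axial): E = 0.51 kcal/mol.
ΔE = 0.51 − 0.20 = 0.31 kcal/mol; chair I is more stable.

0.31 kcal/mol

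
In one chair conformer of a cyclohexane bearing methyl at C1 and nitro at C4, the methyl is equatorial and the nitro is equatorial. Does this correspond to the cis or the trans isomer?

C1 and C4 have opposite parity, so their axial bonds point in opposite directions.
With opposite-parity carbons, two substituents on the same face are one axial and one equatorial; opposite faces give both axial or both equatorial.
Here the groups are equatorial/equatorial → opposite face → trans.

trans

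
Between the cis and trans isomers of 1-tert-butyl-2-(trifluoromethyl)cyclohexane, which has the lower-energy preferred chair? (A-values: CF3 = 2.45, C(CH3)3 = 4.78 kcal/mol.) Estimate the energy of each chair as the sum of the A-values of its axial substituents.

trans

At 1,2 positions (parity opposite): cis → (a,e or e,a); trans → (e,e or a,a).
Best chair for cis: E = 2.45 kcal/mol; best chair for trans: E = 0.00 kcal/mol.
The trans isomer is lower by 2.45 kcal/mol.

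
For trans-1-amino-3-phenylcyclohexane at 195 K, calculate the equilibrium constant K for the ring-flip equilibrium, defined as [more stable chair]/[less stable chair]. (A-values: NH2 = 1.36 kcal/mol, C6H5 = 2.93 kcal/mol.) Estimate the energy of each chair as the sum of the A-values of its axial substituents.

C1 and C3 have the same parity, so for the trans isomer the two substituents are one axial and one equatorial in each chair.
Chair I (amino axial, phenyl equatorial): E = 1.36 kcal/mol; chair II (amino equatorial, phenyl axial): E = 2.93 kcal/mol.
ΔG = 1.57 kcal/mol between the two chairs.
K = exp(ΔG/RT) with R = 1.987×10⁻³ kcal mol⁻¹ K⁻¹ and T = 195 K gives K ≈ 57.5.

K ≈ 57.5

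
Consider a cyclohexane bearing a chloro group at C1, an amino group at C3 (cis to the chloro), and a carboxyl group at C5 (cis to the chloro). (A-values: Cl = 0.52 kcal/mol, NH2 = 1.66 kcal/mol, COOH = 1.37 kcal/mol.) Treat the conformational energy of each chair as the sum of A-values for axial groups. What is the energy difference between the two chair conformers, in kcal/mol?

3.55 kcal/mol

Chair I (chloro axial, amino axial, carboxyl axial): E = 3.55 kcal/mol.
Chair II (chloro equatorial, amino equatorial, carboxyl equatorial): E = 0.00 kcal/mol.
ΔE = 3.55 − 0.00 = 3.55 kcal/mol; chair II is more stable.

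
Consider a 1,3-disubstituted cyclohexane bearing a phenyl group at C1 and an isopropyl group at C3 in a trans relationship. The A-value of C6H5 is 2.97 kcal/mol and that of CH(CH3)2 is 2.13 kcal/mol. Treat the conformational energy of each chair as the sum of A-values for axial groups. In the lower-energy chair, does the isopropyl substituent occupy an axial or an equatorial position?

C1 and C3 have the same parity, so for the trans isomer the two substituents are one axial and one equatorial in each chair.
Chair I (phenyl axial, isopropyl equatorial): E = 2.97 kcal/mol.
Chair II (phenyl equatorial, isopropyl axial): E = 2.13 kcal/mol.
Chair II is the more stable (lower-energy) conformer, and in that chair the isopropyl group is axial.

axial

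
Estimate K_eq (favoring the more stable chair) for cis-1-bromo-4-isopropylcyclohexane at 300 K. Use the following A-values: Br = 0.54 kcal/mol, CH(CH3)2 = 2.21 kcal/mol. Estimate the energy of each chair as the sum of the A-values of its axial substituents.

K ≈ 16.5

C1 and C4 have opposite parity, so for the cis isomer the two substituents are one axial and one equatorial in each chair.
Chair I (bromo axial, isopropyl equatorial): E = 0.54 kcal/mol; chair II (bromo equatorial, isopropyl axial): E = 2.21 kcal/mol.
ΔG = 1.67 kcal/mol between the two chairs.
K = exp(ΔG/RT) with R = 1.987×10⁻³ kcal mol⁻¹ K⁻¹ and T = 300 K gives K ≈ 16.5.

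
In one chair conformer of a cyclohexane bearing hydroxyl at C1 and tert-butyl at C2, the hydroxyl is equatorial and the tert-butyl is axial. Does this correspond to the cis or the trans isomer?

cis

C1 and C2 have opposite parity, so their axial bonds point in opposite directions.
With opposite-parity carbons, two substituents on the same face are one axial and one equatorial; opposite faces give both axial or both equatorial.
Here the groups are equatorial/axial → same face → cis.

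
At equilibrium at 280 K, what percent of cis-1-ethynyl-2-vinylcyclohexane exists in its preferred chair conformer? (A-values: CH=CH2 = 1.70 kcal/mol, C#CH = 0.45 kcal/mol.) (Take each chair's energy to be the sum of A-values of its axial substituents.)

C1 and C2 have opposite parity, so for the cis isomer the two substituents are one axial and one equatorial in each chair.
Chair I (vinyl axial, ethynyl equatorial): E = 1.70 kcal/mol; chair II (vinyl equatorial, ethynyl axial): E = 0.45 kcal/mol.
ΔG = 1.25 kcal/mol between the two chairs.
K = exp(ΔG/RT) with R = 1.987×10⁻³ kcal mol⁻¹ K⁻¹ and T = 280 K gives K ≈ 9.46.
Fraction in the lower-energy chair = K/(K+1) = 90.4%.

90.4%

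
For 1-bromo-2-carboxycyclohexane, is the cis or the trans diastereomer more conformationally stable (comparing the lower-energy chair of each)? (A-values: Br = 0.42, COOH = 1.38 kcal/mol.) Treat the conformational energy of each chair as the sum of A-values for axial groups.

trans

At 1,2 positions (parity opposite): cis → (a,e or e,a); trans → (e,e or a,a).
Best chair for cis: E = 0.42 kcal/mol; best chair for trans: E = 0.00 kcal/mol.
The trans isomer is lower by 0.42 kcal/mol.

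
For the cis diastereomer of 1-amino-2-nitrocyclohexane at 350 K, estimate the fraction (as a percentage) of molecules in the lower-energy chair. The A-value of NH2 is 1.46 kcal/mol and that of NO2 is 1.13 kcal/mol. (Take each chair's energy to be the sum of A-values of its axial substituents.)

C1 and C2 have opposite parity, so for the cis isomer the two substituents are one axial and one equatorial in each chair.
Chair I (amino axial, nitro equatorial): E = 1.46 kcal/mol; chair II (amino equatorial, nitro axial): E = 1.13 kcal/mol.
ΔG = 0.33 kcal/mol between the two chairs.
K = exp(ΔG/RT) with R = 1.987×10⁻³ kcal mol⁻¹ K⁻¹ and T = 350 K gives K ≈ 1.61.
Fraction in the lower-energy chair = K/(K+1) = 61.6%.

61.6%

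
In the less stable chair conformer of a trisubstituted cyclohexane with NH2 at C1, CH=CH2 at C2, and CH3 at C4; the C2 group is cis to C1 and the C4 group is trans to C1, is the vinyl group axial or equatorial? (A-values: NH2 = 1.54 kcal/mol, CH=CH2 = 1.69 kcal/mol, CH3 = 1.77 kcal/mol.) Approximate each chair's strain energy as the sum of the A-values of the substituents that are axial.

Chair I (amino axial, vinyl equatorial, methyl axial): E = 3.31 kcal/mol.
Chair II (amino equatorial, vinyl axial, methyl equatorial): E = 1.69 kcal/mol.
Chair I is the less stable (higher-energy) conformer, and in that chair the vinyl group is equatorial.

equatorial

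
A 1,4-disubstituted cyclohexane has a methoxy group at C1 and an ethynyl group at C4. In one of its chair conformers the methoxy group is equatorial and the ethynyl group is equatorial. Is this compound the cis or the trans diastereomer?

trans

C1 and C4 have opposite parity, so their axial bonds point in opposite directions.
With opposite-parity carbons, two substituents on the same face are one axial and one equatorial; opposite faces give both axial or both equatorial.
Here the groups are equatorial/equatorial → opposite face → trans.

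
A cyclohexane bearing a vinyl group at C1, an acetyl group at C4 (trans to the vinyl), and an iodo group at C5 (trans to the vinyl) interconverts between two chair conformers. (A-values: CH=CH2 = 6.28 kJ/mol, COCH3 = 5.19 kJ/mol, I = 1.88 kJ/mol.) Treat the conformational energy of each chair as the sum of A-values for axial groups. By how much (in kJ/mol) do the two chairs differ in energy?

9.59 kJ/mol

Chair I (vinyl axial, acetyl axial, iodo equatorial): E = 11.47 kJ/mol.
Chair II (vinyl equatorial, acetyl equatorial, iodo axial): E = 1.88 kJ/mol.
ΔE = 11.47 − 1.88 = 9.59 kJ/mol; chair II is more stable.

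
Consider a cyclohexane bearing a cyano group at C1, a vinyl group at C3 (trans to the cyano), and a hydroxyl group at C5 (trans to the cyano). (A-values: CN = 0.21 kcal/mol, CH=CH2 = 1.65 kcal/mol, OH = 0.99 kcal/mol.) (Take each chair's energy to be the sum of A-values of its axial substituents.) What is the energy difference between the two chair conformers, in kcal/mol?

Chair I (cyano axial, vinyl equatorial, hydroxyl equatorial): E = 0.21 kcal/mol.
Chair II (cyano equatorial, vinyl axial, hydroxyl axial): E = 2.64 kcal/mol.
ΔE = 2.64 − 0.21 = 2.43 kcal/mol; chair I is more stable.

2.43 kcal/mol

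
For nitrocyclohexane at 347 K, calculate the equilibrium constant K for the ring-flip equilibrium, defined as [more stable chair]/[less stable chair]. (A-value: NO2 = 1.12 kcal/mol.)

One chair has the nitro group axial (E = 1.12 kcal/mol) and the other has it equatorial (E = 0).
ΔG = 1.12 kcal/mol between the two chairs.
K = exp(ΔG/RT) with R = 1.987×10⁻³ kcal mol⁻¹ K⁻¹ and T = 347 K gives K ≈ 5.08.

K ≈ 5.08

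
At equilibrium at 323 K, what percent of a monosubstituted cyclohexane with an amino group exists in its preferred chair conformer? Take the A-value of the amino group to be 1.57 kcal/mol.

One chair has the amino group axial (E = 1.57 kcal/mol) and the other has it equatorial (E = 0).
ΔG = 1.57 kcal/mol between the two chairs.
K = exp(ΔG/RT) with R = 1.987×10⁻³ kcal mol⁻¹ K⁻¹ and T = 323 K gives K ≈ 11.5.
Fraction in the lower-energy chair = K/(K+1) = 92.0%.

92.0%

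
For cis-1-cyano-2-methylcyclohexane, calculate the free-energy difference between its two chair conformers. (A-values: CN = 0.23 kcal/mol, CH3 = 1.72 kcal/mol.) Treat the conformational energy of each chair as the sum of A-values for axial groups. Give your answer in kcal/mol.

1.49 kcal/mol

C1 and C2 have opposite parity, so for the cis isomer the two substituents are one axial and one equatorial in each chair.
Chair I (cyano axial, methyl equatorial): E = 0.23 kcal/mol.
Chair II (cyano equatorial, methyl axial): E = 1.72 kcal/mol.
ΔE = 1.72 − 0.23 = 1.49 kcal/mol; chair I is more stable.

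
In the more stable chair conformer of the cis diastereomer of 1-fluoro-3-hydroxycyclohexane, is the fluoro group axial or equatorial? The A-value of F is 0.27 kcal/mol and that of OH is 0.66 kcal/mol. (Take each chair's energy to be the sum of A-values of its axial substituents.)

C1 and C3 have the same parity, so for the cis isomer the two substituents are e,e in one chair and a,a in the other.
Chair I (fluoro axial, hydroxyl axial): E = 0.93 kcal/mol.
Chair II (fluoro equatorial, hydroxyl equatorial): E = 0.00 kcal/mol.
Chair II is the more stable (lower-energy) conformer, and in that chair the fluoro group is equatorial.

equatorial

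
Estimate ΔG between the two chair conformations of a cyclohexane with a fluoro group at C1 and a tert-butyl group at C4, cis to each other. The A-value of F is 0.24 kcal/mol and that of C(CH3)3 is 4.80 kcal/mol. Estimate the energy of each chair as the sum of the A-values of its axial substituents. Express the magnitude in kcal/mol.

4.56 kcal/mol

C1 and C4 have opposite parity, so for the cis isomer the two substituents are one axial and one equatorial in each chair.
Chair I (fluoro axial, tert-butyl equatorial): E = 0.24 kcal/mol.
Chair II (fluoro equatorial, tert-butyl axial): E = 4.80 kcal/mol.
ΔE = 4.80 − 0.24 = 4.56 kcal/mol; chair I is more stable.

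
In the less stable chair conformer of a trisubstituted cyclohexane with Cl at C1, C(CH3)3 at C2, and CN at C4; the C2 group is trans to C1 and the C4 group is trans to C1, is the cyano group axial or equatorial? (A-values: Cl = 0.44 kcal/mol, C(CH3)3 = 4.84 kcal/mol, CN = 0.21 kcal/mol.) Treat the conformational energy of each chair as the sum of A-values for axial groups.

Chair I (chloro axial, tert-butyl axial, cyano axial): E = 5.49 kcal/mol.
Chair II (chloro equatorial, tert-butyl equatorial, cyano equatorial): E = 0.00 kcal/mol.
Chair I is the less stable (higher-energy) conformer, and in that chair the cyano group is axial.

axial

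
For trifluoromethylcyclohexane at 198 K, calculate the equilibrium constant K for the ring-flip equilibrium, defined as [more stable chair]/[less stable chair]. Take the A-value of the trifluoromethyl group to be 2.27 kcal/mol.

One chair has the trifluoromethyl group axial (E = 2.27 kcal/mol) and the other has it equatorial (E = 0).
ΔG = 2.27 kcal/mol between the two chairs.
K = exp(ΔG/RT) with R = 1.987×10⁻³ kcal mol⁻¹ K⁻¹ and T = 198 K gives K ≈ 320.

K ≈ 320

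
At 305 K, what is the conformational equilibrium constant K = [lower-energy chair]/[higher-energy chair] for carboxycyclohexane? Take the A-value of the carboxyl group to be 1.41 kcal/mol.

One chair has the carboxyl group axial (E = 1.41 kcal/mol) and the other has it equatorial (E = 0).
ΔG = 1.41 kcal/mol between the two chairs.
K = exp(ΔG/RT) with R = 1.987×10⁻³ kcal mol⁻¹ K⁻¹ and T = 305 K gives K ≈ 10.2.

K ≈ 10.2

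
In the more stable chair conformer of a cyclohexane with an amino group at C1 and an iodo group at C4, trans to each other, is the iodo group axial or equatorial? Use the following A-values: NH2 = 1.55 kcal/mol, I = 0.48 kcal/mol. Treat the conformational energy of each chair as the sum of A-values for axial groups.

equatorial

C1 and C4 have opposite parity, so for the trans isomer the two substituents are e,e in one chair and a,a in the other.
Chair I (amino axial, iodo axial): E = 2.03 kcal/mol.
Chair II (amino equatorial, iodo equatorial): E = 0.00 kcal/mol.
Chair II is the more stable (lower-energy) conformer, and in that chair the iodo group is equatorial.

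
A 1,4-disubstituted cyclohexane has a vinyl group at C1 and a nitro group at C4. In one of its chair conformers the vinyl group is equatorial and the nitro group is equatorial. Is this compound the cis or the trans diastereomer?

C1 and C4 have opposite parity, so their axial bonds point in opposite directions.
With opposite-parity carbons, two substituents on the same face are one axial and one equatorial; opposite faces give both axial or both equatorial.
Here the groups are equatorial/equatorial → opposite face → trans.

trans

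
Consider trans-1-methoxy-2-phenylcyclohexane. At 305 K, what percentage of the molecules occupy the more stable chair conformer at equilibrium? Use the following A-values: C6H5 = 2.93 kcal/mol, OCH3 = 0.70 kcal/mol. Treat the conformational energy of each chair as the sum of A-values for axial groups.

C1 and C2 have opposite parity, so for the trans isomer the two substituents are e,e in one chair and a,a in the other.
Chair I (phenyl axial, methoxy axial): E = 3.63 kcal/mol; chair II (phenyl equatorial, methoxy equatorial): E = 0.00 kcal/mol.
ΔG = 3.63 kcal/mol between the two chairs.
K = exp(ΔG/RT) with R = 1.987×10⁻³ kcal mol⁻¹ K⁻¹ and T = 305 K gives K ≈ 399.
Fraction in the lower-energy chair = K/(K+1) = 99.8%.

99.8%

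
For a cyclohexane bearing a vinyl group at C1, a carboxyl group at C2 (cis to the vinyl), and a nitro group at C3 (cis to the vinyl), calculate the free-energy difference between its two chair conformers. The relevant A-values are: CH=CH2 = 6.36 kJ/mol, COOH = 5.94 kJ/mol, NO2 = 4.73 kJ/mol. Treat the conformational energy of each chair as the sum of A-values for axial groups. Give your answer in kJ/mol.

Chair I (vinyl axial, carboxyl equatorial, nitro axial): E = 11.09 kJ/mol.
Chair II (vinyl equatorial, carboxyl axial, nitro equatorial): E = 5.94 kJ/mol.
ΔE = 11.09 − 5.94 = 5.15 kJ/mol; chair II is more stable.

5.15 kJ/mol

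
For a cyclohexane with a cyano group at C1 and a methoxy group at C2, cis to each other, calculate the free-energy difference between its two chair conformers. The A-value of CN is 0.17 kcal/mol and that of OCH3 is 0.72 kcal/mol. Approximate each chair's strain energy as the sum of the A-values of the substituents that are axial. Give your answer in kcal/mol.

C1 and C2 have opposite parity, so for the cis isomer the two substituents are one axial and one equatorial in each chair.
Chair I (cyano axial, methoxy equatorial): E = 0.17 kcal/mol.
Chair II (cyano equatorial, methoxy axial): E = 0.72 kcal/mol.
ΔE = 0.72 − 0.17 = 0.55 kcal/mol; chair I is more stable.

0.55 kcal/mol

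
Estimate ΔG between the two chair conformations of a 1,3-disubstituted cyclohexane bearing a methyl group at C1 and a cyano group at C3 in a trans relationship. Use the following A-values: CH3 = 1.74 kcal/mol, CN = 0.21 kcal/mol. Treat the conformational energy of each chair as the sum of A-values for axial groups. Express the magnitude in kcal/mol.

C1 and C3 have the same parity, so for the trans isomer the two substituents are one axial and one equatorial in each chair.
Chair I (methyl axial, cyano equatorial): E = 1.74 kcal/mol.
Chair II (methyl equatorial, cyano axial): E = 0.21 kcal/mol.
ΔE = 1.74 − 0.21 = 1.53 kcal/mol; chair II is more stable.

1.53 kcal/mol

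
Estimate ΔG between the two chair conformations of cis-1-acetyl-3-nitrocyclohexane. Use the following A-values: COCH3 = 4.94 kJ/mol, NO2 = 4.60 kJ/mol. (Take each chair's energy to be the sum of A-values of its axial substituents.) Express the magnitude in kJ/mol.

9.54 kJ/mol

C1 and C3 have the same parity, so for the cis isomer the two substituents are e,e in one chair and a,a in the other.
Chair I (acetyl axial, nitro axial): E = 9.54 kJ/mol.
Chair II (acetyl equatorial, nitro equatorial): E = 0.00 kJ/mol.
ΔE = 9.54 − 0.00 = 9.54 kJ/mol; chair II is more stable.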